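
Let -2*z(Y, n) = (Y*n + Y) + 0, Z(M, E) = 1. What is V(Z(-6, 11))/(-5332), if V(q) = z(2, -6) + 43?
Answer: -12/1333 ≈ -0.0090023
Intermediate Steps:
z(Y, n) = -Y/2 - Y*n/2 (z(Y, n) = -((Y*n + Y) + 0)/2 = -((Y + Y*n) + 0)/2 = -(Y + Y*n)/2 = -Y/2 - Y*n/2)
V(q) = 48 (V(q) = -1/2*2*(1 - 6) + 43 = -1/2*2*(-5) + 43 = 5 + 43 = 48)
V(Z(-6, 11))/(-5332) = 48/(-5332) = 48*(-1/5332) = -12/1333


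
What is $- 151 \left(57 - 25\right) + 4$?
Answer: $-4828$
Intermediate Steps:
$- 151 \left(57 - 25\right) + 4 = \left(-151\right) 32 + 4 = -4832 + 4 = -4828$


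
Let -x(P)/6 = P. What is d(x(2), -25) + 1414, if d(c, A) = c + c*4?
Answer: 1354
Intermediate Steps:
x(P) = -6*P
d(c, A) = 5*c (d(c, A) = c + 4*c = 5*c)
d(x(2), -25) + 1414 = 5*(-6*2) + 1414 = 5*(-12) + 1414 = -60 + 1414 = 1354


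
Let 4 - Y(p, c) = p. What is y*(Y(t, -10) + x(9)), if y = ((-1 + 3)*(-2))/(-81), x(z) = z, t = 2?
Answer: 44/81 ≈ 0.54321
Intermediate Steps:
Y(p, c) = 4 - p
y = 4/81 (y = (2*(-2))*(-1/81) = -4*(-1/81) = 4/81 ≈ 0.049383)
y*(Y(t, -10) + x(9)) = 4*((4 - 1*2) + 9)/81 = 4*((4 - 2) + 9)/81 = 4*(2 + 9)/81 = (4/81)*11 = 44/81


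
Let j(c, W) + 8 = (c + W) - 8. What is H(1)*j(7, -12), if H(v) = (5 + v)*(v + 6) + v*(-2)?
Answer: -840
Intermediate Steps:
j(c, W) = -16 + W + c (j(c, W) = -8 + ((c + W) - 8) = -8 + ((W + c) - 8) = -8 + (-8 + W + c) = -16 + W + c)
H(v) = -2*v + (5 + v)*(6 + v) (H(v) = (5 + v)*(6 + v) - 2*v = -2*v + (5 + v)*(6 + v))
H(1)*j(7, -12) = (30 + 1**2 + 9*1)*(-16 - 12 + 7) = (30 + 1 + 9)*(-21) = 40*(-21) = -840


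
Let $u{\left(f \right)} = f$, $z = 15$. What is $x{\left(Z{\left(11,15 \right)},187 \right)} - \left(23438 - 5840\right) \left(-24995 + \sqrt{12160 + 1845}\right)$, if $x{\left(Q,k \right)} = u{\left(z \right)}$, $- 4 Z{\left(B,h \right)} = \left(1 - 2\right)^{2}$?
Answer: $439862025 - 17598 \sqrt{14005} \approx 4.3778 \cdot 10^{8}$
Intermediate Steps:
$Z{\left(B,h \right)} = - \frac{1}{4}$ ($Z{\left(B,h \right)} = - \frac{\left(1 - 2\right)^{2}}{4} = - \frac{\left(-1\right)^{2}}{4} = \left(- \frac{1}{4}\right) 1 = - \frac{1}{4}$)
$x{\left(Q,k \right)} = 15$
$x{\left(Z{\left(11,15 \right)},187 \right)} - \left(23438 - 5840\right) \left(-24995 + \sqrt{12160 + 1845}\right) = 15 - \left(23438 - 5840\right) \left(-24995 + \sqrt{12160 + 1845}\right) = 15 - 17598 \left(-24995 + \sqrt{14005}\right) = 15 - \left(-439862010 + 17598 \sqrt{14005}\right) = 15 + \left(439862010 - 17598 \sqrt{14005}\right) = 439862025 - 17598 \sqrt{14005}$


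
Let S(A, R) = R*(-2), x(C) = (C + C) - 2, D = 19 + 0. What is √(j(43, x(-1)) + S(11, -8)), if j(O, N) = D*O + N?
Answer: √829 ≈ 28.792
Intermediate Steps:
D = 19
x(C) = -2 + 2*C (x(C) = 2*C - 2 = -2 + 2*C)
S(A, R) = -2*R
j(O, N) = N + 19*O (j(O, N) = 19*O + N = N + 19*O)
√(j(43, x(-1)) + S(11, -8)) = √(((-2 + 2*(-1)) + 19*43) - 2*(-8)) = √(((-2 - 2) + 817) + 16) = √((-4 + 817) + 16) = √(813 + 16) = √829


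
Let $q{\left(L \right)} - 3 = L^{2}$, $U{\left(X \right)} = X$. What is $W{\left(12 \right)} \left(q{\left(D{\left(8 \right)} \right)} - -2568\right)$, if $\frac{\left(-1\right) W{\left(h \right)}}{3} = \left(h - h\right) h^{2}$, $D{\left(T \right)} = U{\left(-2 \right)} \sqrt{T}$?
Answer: $0$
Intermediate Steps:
$D{\left(T \right)} = - 2 \sqrt{T}$
$q{\left(L \right)} = 3 + L^{2}$
$W{\left(h \right)} = 0$ ($W{\left(h \right)} = - 3 \left(h - h\right) h^{2} = - 3 \cdot 0 h^{2} = \left(-3\right) 0 = 0$)
$W{\left(12 \right)} \left(q{\left(D{\left(8 \right)} \right)} - -2568\right) = 0 \left(\left(3 + \left(- 2 \sqrt{8}\right)^{2}\right) - -2568\right) = 0 \left(\left(3 + \left(- 2 \cdot 2 \sqrt{2}\right)^{2}\right) + 2568\right) = 0 \left(\left(3 + \left(- 4 \sqrt{2}\right)^{2}\right) + 2568\right) = 0 \left(\left(3 + 32\right) + 2568\right) = 0 \left(35 + 2568\right) = 0 \cdot 2603 = 0$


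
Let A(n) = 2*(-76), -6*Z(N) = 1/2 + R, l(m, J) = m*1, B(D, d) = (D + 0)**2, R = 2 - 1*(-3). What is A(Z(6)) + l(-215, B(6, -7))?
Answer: -367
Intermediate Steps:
R = 5 (R = 2 + 3 = 5)
B(D, d) = D**2
l(m, J) = m
Z(N) = -11/12 (Z(N) = -(1/2 + 5)/6 = -1/6*11/2 = -11/12)
A(n) = -152
A(Z(6)) + l(-215, B(6, -7)) = -152 - 215 = -367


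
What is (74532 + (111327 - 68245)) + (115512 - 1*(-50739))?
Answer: 283865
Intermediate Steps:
(74532 + (111327 - 68245)) + (115512 - 1*(-50739)) = (74532 + 43082) + (115512 + 50739) = 117614 + 166251 = 283865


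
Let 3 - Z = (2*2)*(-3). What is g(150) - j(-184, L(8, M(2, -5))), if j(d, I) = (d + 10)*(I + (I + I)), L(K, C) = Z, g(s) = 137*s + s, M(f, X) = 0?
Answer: 28530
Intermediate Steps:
g(s) = 138*s
Z = 15 (Z = 3 - 2*2*(-3) = 3 - 4*(-3) = 3 - 1*(-12) = 3 + 12 = 15)
L(K, C) = 15
j(d, I) = 3*I*(10 + d) (j(d, I) = (10 + d)*(I + 2*I) = (10 + d)*(3*I) = 3*I*(10 + d))
g(150) - j(-184, L(8, M(2, -5))) = 138*150 - 3*15*(10 - 184) = 20700 - 3*15*(-174) = 20700 - 1*(-7830) = 20700 + 7830 = 28530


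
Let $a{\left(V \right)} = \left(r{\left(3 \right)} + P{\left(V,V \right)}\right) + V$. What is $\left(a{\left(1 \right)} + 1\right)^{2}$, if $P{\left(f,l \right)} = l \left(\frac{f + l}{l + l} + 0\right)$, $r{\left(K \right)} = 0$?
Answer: $9$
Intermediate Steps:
$P{\left(f,l \right)} = \frac{f}{2} + \frac{l}{2}$ ($P{\left(f,l \right)} = l \left(\frac{f + l}{2 l} + 0\right) = l \frac{f + l}{2 l} = \frac{f}{2} + \frac{l}{2}$)
$a{\left(V \right)} = 2 V$ ($a{\left(V \right)} = \left(0 + \left(\frac{V}{2} + \frac{V}{2}\right)\right) + V = \left(0 + V\right) + V = V + V = 2 V$)
$\left(a{\left(1 \right)} + 1\right)^{2} = \left(2 \cdot 1 + 1\right)^{2} = \left(2 + 1\right)^{2} = 3^{2} = 9$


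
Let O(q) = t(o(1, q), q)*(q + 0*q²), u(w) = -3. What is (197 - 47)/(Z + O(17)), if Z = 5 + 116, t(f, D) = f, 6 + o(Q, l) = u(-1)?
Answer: -75/16 ≈ -4.6875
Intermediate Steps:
o(Q, l) = -9 (o(Q, l) = -6 - 3 = -9)
O(q) = -9*q (O(q) = -9*(q + 0*q²) = -9*(q + 0) = -9*q)
Z = 121
(197 - 47)/(Z + O(17)) = (197 - 47)/(121 - 9*17) = 150/(121 - 153) = 150/(-32) = 150*(-1/32) = -75/16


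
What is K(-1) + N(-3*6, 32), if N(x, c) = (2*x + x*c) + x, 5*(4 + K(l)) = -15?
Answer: -637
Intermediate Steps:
K(l) = -7 (K(l) = -4 + (⅕)*(-15) = -4 - 3 = -7)
N(x, c) = 3*x + c*x (N(x, c) = (2*x + c*x) + x = 3*x + c*x)
K(-1) + N(-3*6, 32) = -7 + (-3*6)*(3 + 32) = -7 - 18*35 = -7 - 630 = -637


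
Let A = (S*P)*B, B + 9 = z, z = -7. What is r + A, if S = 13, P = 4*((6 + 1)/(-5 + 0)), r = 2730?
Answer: 19474/5 ≈ 3894.8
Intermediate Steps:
P = -28/5 (P = 4*(7/(-5)) = 4*(7*(-⅕)) = 4*(-7/5) = -28/5 ≈ -5.6000)
B = -16 (B = -9 - 7 = -16)
A = 5824/5 (A = (13*(-28/5))*(-16) = -364/5*(-16) = 5824/5 ≈ 1164.8)
r + A = 2730 + 5824/5 = 19474/5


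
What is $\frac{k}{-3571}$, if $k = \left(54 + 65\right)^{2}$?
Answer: $- \frac{14161}{3571} \approx -3.9656$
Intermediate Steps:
$k = 14161$ ($k = 119^{2} = 14161$)
$\frac{k}{-3571} = \frac{14161}{-3571} = 14161 \left(- \frac{1}{3571}\right) = - \frac{14161}{3571}$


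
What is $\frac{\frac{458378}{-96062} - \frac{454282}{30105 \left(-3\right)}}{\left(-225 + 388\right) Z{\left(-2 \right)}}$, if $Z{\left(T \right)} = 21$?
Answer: $\frac{1120414207}{14848699355595} \approx 7.5455 \cdot 10^{-5}$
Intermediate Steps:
$\frac{\frac{458378}{-96062} - \frac{454282}{30105 \left(-3\right)}}{\left(-225 + 388\right) Z{\left(-2 \right)}} = \frac{\frac{458378}{-96062} - \frac{454282}{30105 \left(-3\right)}}{\left(-225 + 388\right) 21} = \frac{458378 \left(- \frac{1}{96062}\right) - \frac{454282}{-90315}}{163 \cdot 21} = \frac{- \frac{229189}{48031} - - \frac{454282}{90315}}{3423} = \left(- \frac{229189}{48031} + \frac{454282}{90315}\right) \frac{1}{3423} = \frac{1120414207}{4337919765} \cdot \frac{1}{3423} = \frac{1120414207}{14848699355595}$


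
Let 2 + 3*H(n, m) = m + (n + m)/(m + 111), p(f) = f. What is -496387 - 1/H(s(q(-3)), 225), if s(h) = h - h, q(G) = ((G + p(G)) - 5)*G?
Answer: -12434991073/25051 ≈ -4.9639e+5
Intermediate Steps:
q(G) = G*(-5 + 2*G) (q(G) = ((G + G) - 5)*G = (2*G - 5)*G = (-5 + 2*G)*G = G*(-5 + 2*G))
s(h) = 0
H(n, m) = -⅔ + m/3 + (m + n)/(3*(111 + m)) (H(n, m) = -⅔ + (m + (n + m)/(m + 111))/3 = -⅔ + (m + (m + n)/(111 + m))/3 = -⅔ + (m/3 + (m + n)/(3*(111 + m))) = -⅔ + m/3 + (m + n)/(3*(111 + m)))
-496387 - 1/H(s(q(-3)), 225) = -496387 - 1/((-222 + 0 + 225² + 110*225)/(3*(111 + 225))) = -496387 - 1/((⅓)*(-222 + 0 + 50625 + 24750)/336) = -496387 - 1/((⅓)*(1/336)*75153) = -496387 - 1/25051/336 = -496387 - 1*336/25051 = -496387 - 336/25051 = -12434991073/25051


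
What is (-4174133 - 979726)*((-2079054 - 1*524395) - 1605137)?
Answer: 21690458833374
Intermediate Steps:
(-4174133 - 979726)*((-2079054 - 1*524395) - 1605137) = -5153859*((-2079054 - 524395) - 1605137) = -5153859*(-2603449 - 1605137) = -5153859*(-4208586) = 21690458833374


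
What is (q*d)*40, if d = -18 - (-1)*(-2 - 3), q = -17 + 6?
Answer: 10120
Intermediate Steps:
q = -11
d = -23 (d = -18 - (-1)*(-5) = -18 - 1*5 = -18 - 5 = -23)
(q*d)*40 = -11*(-23)*40 = 253*40 = 10120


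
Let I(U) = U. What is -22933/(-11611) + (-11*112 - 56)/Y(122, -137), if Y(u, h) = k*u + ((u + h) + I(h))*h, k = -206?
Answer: 1672799/735591 ≈ 2.2741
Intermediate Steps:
Y(u, h) = -206*u + h*(u + 2*h) (Y(u, h) = -206*u + ((u + h) + h)*h = -206*u + ((h + u) + h)*h = -206*u + (u + 2*h)*h = -206*u + h*(u + 2*h))
-22933/(-11611) + (-11*112 - 56)/Y(122, -137) = -22933/(-11611) + (-11*112 - 56)/(-206*122 + 2*(-137)² - 137*122) = -22933*(-1/11611) + (-1232 - 56)/(-25132 + 2*18769 - 16714) = 1349/683 - 1288/(-25132 + 37538 - 16714) = 1349/683 - 1288/(-4308) = 1349/683 - 1288*(-1/4308) = 1349/683 + 322/1077 = 1672799/735591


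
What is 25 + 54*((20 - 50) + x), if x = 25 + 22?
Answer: 943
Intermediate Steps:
x = 47
25 + 54*((20 - 50) + x) = 25 + 54*((20 - 50) + 47) = 25 + 54*(-30 + 47) = 25 + 54*17 = 25 + 918 = 943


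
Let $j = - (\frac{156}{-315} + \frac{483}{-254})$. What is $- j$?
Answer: $- \frac{63923}{26670} \approx -2.3968$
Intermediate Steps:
$j = \frac{63923}{26670}$ ($j = - (156 \left(- \frac{1}{315}\right) + 483 \left(- \frac{1}{254}\right)) = - (- \frac{52}{105} - \frac{483}{254}) = \left(-1\right) \left(- \frac{63923}{26670}\right) = \frac{63923}{26670} \approx 2.3968$)
$- j = \left(-1\right) \frac{63923}{26670} = - \frac{63923}{26670}$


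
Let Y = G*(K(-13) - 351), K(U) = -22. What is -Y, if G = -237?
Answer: -88401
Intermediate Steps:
Y = 88401 (Y = -237*(-22 - 351) = -237*(-373) = 88401)
-Y = -1*88401 = -88401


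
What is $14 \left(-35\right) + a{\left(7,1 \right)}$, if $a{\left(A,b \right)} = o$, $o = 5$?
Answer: $-485$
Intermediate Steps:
$a{\left(A,b \right)} = 5$
$14 \left(-35\right) + a{\left(7,1 \right)} = 14 \left(-35\right) + 5 = -490 + 5 = -485$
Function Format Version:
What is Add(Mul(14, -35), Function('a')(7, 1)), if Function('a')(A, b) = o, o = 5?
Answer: -485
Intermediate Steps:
Function('a')(A, b) = 5
Add(Mul(14, -35), Function('a')(7, 1)) = Add(Mul(14, -35), 5) = Add(-490, 5) = -485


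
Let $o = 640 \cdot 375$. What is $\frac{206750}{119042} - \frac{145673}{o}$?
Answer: $\frac{16139397367}{14285040000} \approx 1.1298$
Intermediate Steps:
$o = 240000$
$\frac{206750}{119042} - \frac{145673}{o} = \frac{206750}{119042} - \frac{145673}{240000} = 206750 \cdot \frac{1}{119042} - \frac{145673}{240000} = \frac{103375}{59521} - \frac{145673}{240000} = \frac{16139397367}{14285040000}$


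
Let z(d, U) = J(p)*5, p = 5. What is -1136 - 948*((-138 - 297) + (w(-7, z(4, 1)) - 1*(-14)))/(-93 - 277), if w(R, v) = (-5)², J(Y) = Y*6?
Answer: -397864/185 ≈ -2150.6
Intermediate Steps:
J(Y) = 6*Y
z(d, U) = 150 (z(d, U) = (6*5)*5 = 30*5 = 150)
w(R, v) = 25
-1136 - 948*((-138 - 297) + (w(-7, z(4, 1)) - 1*(-14)))/(-93 - 277) = -1136 - 948*((-138 - 297) + (25 - 1*(-14)))/(-93 - 277) = -1136 - 948*(-435 + (25 + 14))/(-370) = -1136 - 948*(-435 + 39)*(-1)/370 = -1136 - (-375408)*(-1)/370 = -1136 - 948*198/185 = -1136 - 187704/185 = -397864/185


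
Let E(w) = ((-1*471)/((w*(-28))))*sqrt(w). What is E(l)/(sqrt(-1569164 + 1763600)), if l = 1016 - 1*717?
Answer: 157*sqrt(1614899)/90434344 ≈ 0.0022062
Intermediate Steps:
l = 299 (l = 1016 - 717 = 299)
E(w) = 471/(28*sqrt(w)) (E(w) = (-471*(-1/(28*w)))*sqrt(w) = (-(-471)/(28*w))*sqrt(w) = (471/(28*w))*sqrt(w) = 471/(28*sqrt(w)))
E(l)/(sqrt(-1569164 + 1763600)) = (471/(28*sqrt(299)))/(sqrt(-1569164 + 1763600)) = (471*(sqrt(299)/299)/28)/(sqrt(194436)) = (471*sqrt(299)/8372)/((6*sqrt(5401))) = (471*sqrt(299)/8372)*(sqrt(5401)/32406) = 157*sqrt(1614899)/90434344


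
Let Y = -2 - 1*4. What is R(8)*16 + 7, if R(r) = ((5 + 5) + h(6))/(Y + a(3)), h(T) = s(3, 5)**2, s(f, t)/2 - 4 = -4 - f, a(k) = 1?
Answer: -701/5 ≈ -140.20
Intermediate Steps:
s(f, t) = -2*f (s(f, t) = 8 + 2*(-4 - f) = 8 + (-8 - 2*f) = -2*f)
Y = -6 (Y = -2 - 4 = -6)
h(T) = 36 (h(T) = (-2*3)**2 = (-6)**2 = 36)
R(r) = -46/5 (R(r) = ((5 + 5) + 36)/(-6 + 1) = (10 + 36)/(-5) = 46*(-1/5) = -46/5)
R(8)*16 + 7 = -46/5*16 + 7 = -736/5 + 7 = -701/5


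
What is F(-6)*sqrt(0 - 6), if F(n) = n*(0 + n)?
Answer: 36*I*sqrt(6) ≈ 88.182*I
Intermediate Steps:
F(n) = n**2 (F(n) = n*n = n**2)
F(-6)*sqrt(0 - 6) = (-6)**2*sqrt(0 - 6) = 36*sqrt(-6) = 36*(I*sqrt(6)) = 36*I*sqrt(6)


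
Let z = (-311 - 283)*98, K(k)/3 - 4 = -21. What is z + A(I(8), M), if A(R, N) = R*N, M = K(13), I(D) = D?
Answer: -58620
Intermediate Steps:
K(k) = -51 (K(k) = 12 + 3*(-21) = 12 - 63 = -51)
M = -51
A(R, N) = N*R
z = -58212 (z = -594*98 = -58212)
z + A(I(8), M) = -58212 - 51*8 = -58212 - 408 = -58620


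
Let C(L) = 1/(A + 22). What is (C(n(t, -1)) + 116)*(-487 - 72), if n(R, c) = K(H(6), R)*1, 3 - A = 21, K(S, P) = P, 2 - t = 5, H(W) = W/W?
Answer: -259935/4 ≈ -64984.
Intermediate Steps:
H(W) = 1
t = -3 (t = 2 - 1*5 = 2 - 5 = -3)
A = -18 (A = 3 - 1*21 = 3 - 21 = -18)
n(R, c) = R (n(R, c) = R*1 = R)
C(L) = ¼ (C(L) = 1/(-18 + 22) = 1/4 = ¼)
(C(n(t, -1)) + 116)*(-487 - 72) = (¼ + 116)*(-487 - 72) = (465/4)*(-559) = -259935/4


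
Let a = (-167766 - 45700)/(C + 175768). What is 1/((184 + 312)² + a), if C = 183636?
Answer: 179702/44209460499 ≈ 4.0648e-6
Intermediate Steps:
a = -106733/179702 (a = (-167766 - 45700)/(183636 + 175768) = -213466/359404 = -213466*1/359404 = -106733/179702 ≈ -0.59394)
1/((184 + 312)² + a) = 1/((184 + 312)² - 106733/179702) = 1/(496² - 106733/179702) = 1/(246016 - 106733/179702) = 1/(44209460499/179702) = 179702/44209460499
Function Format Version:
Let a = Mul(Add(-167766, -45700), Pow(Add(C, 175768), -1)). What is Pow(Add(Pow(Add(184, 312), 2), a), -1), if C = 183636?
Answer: Rational(179702, 44209460499) ≈ 4.0648e-6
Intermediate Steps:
a = Rational(-106733, 179702) (a = Mul(Add(-167766, -45700), Pow(Add(183636, 175768), -1)) = Mul(-213466, Pow(359404, -1)) = Mul(-213466, Rational(1, 359404)) = Rational(-106733, 179702) ≈ -0.59394)
Pow(Add(Pow(Add(184, 312), 2), a), -1) = Pow(Add(Pow(Add(184, 312), 2), Rational(-106733, 179702)), -1) = Pow(Add(Pow(496, 2), Rational(-106733, 179702)), -1) = Pow(Add(246016, Rational(-106733, 179702)), -1) = Pow(Rational(44209460499, 179702), -1) = Rational(179702, 44209460499)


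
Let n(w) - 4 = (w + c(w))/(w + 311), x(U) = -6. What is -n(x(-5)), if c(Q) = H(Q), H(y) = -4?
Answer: -242/61 ≈ -3.9672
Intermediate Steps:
c(Q) = -4
n(w) = 4 + (-4 + w)/(311 + w) (n(w) = 4 + (w - 4)/(w + 311) = 4 + (-4 + w)/(311 + w))
-n(x(-5)) = -5*(248 - 6)/(311 - 6) = -5*242/305 = -1*242/61 = -242/61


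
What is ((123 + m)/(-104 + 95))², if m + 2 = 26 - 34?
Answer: 12769/81 ≈ 157.64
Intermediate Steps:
m = -10 (m = -2 + (26 - 34) = -2 - 8 = -10)
((123 + m)/(-104 + 95))² = ((123 - 10)/(-104 + 95))² = (113/(-9))² = (113*(-⅑))² = (-113/9)² = 12769/81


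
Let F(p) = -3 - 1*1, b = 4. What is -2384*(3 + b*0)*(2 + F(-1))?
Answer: 14304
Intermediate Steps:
F(p) = -4 (F(p) = -3 - 1 = -4)
-2384*(3 + b*0)*(2 + F(-1)) = -2384*(3 + 4*0)*(2 - 4) = -2384*(3 + 0)*(-2) = -7152*(-2) = -2384*(-6) = 14304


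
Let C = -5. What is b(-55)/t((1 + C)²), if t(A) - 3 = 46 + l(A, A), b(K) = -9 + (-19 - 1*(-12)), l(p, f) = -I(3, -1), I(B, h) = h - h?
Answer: -16/49 ≈ -0.32653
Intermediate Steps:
I(B, h) = 0
l(p, f) = 0 (l(p, f) = -1*0 = 0)
b(K) = -16 (b(K) = -9 + (-19 + 12) = -9 - 7 = -16)
t(A) = 49 (t(A) = 3 + (46 + 0) = 3 + 46 = 49)
b(-55)/t((1 + C)²) = -16/49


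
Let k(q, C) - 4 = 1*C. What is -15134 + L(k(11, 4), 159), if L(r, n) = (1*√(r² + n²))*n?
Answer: -15134 + 159*√25345 ≈ 10179.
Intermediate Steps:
k(q, C) = 4 + C (k(q, C) = 4 + 1*C = 4 + C)
L(r, n) = n*√(n² + r²) (L(r, n) = (1*√(n² + r²))*n = √(n² + r²)*n = n*√(n² + r²))
-15134 + L(k(11, 4), 159) = -15134 + 159*√(159² + (4 + 4)²) = -15134 + 159*√(25281 + 8²) = -15134 + 159*√(25281 + 64) = -15134 + 159*√25345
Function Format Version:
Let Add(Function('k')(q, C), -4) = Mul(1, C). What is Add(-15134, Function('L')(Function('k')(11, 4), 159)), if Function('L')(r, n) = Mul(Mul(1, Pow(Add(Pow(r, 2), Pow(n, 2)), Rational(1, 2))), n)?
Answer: Add(-15134, Mul(159, Pow(25345, Rational(1, 2)))) ≈ 10179.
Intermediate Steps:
Function('k')(q, C) = Add(4, C) (Function('k')(q, C) = Add(4, Mul(1, C)) = Add(4, C))
Function('L')(r, n) = Mul(n, Pow(Add(Pow(n, 2), Pow(r, 2)), Rational(1, 2))) (Function('L')(r, n) = Mul(Mul(1, Pow(Add(Pow(n, 2), Pow(r, 2)), Rational(1, 2))), n) = Mul(Pow(Add(Pow(n, 2), Pow(r, 2)), Rational(1, 2)), n) = Mul(n, Pow(Add(Pow(n, 2), Pow(r, 2)), Rational(1, 2))))
Add(-15134, Function('L')(Function('k')(11, 4), 159)) = Add(-15134, Mul(159, Pow(Add(Pow(159, 2), Pow(Add(4, 4), 2)), Rational(1, 2)))) = Add(-15134, Mul(159, Pow(Add(25281, Pow(8, 2)), Rational(1, 2)))) = Add(-15134, Mul(159, Pow(Add(25281, 64), Rational(1, 2)))) = Add(-15134, Mul(159, Pow(25345, Rational(1, 2))))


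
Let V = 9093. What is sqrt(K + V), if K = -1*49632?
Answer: I*sqrt(40539) ≈ 201.34*I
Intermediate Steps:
K = -49632
sqrt(K + V) = sqrt(-49632 + 9093) = sqrt(-40539) = I*sqrt(40539)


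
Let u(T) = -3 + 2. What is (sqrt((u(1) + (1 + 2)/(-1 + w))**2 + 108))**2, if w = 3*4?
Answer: 13132/121 ≈ 108.53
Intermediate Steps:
w = 12
u(T) = -1
(sqrt((u(1) + (1 + 2)/(-1 + w))**2 + 108))**2 = (sqrt((-1 + (1 + 2)/(-1 + 12))**2 + 108))**2 = (sqrt((-1 + 3/11)**2 + 108))**2 = (sqrt((-8/11)**2 + 108))**2 = (sqrt(64/121 + 108))**2 = (sqrt(13132/121))**2 = (14*sqrt(67)/11)**2 = 13132/121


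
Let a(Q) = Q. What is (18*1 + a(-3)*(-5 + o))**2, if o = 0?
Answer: 1089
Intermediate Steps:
(18*1 + a(-3)*(-5 + o))**2 = (18*1 - 3*(-5 + 0))**2 = (18 - 3*(-5))**2 = (18 + 15)**2 = 33**2 = 1089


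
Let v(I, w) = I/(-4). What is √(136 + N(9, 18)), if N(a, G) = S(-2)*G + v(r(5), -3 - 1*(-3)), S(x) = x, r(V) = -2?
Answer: √402/2 ≈ 10.025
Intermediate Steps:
v(I, w) = -I/4 (v(I, w) = I*(-¼) = -I/4)
N(a, G) = ½ - 2*G (N(a, G) = -2*G - ¼*(-2) = -2*G + ½ = ½ - 2*G)
√(136 + N(9, 18)) = √(136 + (½ - 2*18)) = √(136 + (½ - 36)) = √(136 - 71/2) = √(201/2) = √402/2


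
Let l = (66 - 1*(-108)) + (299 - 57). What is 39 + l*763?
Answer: 317447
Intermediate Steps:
l = 416 (l = (66 + 108) + 242 = 174 + 242 = 416)
39 + l*763 = 39 + 416*763 = 39 + 317408 = 317447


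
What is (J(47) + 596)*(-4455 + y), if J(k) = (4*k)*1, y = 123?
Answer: -3396288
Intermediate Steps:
J(k) = 4*k
(J(47) + 596)*(-4455 + y) = (4*47 + 596)*(-4455 + 123) = (188 + 596)*(-4332) = 784*(-4332) = -3396288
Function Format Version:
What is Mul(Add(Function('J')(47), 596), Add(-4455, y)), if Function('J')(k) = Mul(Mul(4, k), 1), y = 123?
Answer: -3396288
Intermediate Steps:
Function('J')(k) = Mul(4, k)
Mul(Add(Function('J')(47), 596), Add(-4455, y)) = Mul(Add(Mul(4, 47), 596), Add(-4455, 123)) = Mul(Add(188, 596), -4332) = Mul(784, -4332) = -3396288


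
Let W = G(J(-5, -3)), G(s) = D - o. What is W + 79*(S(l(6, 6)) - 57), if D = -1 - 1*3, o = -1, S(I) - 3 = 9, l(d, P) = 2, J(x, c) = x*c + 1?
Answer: -3558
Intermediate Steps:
J(x, c) = 1 + c*x (J(x, c) = c*x + 1 = 1 + c*x)
S(I) = 12 (S(I) = 3 + 9 = 12)
D = -4 (D = -1 - 3 = -4)
G(s) = -3 (G(s) = -4 - 1*(-1) = -4 + 1 = -3)
W = -3
W + 79*(S(l(6, 6)) - 57) = -3 + 79*(12 - 57) = -3 + 79*(-45) = -3 - 3555 = -3558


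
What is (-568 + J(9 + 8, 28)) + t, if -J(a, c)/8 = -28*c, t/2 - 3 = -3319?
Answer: -928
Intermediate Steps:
t = -6632 (t = 6 + 2*(-3319) = 6 - 6638 = -6632)
J(a, c) = 224*c (J(a, c) = -(-224)*c = 224*c)
(-568 + J(9 + 8, 28)) + t = (-568 + 224*28) - 6632 = (-568 + 6272) - 6632 = 5704 - 6632 = -928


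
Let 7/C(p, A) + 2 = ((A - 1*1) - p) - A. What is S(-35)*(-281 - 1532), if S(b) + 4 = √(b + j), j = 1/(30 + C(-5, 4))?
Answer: 7252 - 1813*I*√156981/67 ≈ 7252.0 - 10721.0*I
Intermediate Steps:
C(p, A) = 7/(-3 - p) (C(p, A) = 7/(-2 + (((A - 1*1) - p) - A)) = 7/(-2 + (((A - 1) - p) - A)) = 7/(-2 + (((-1 + A) - p) - A)) = 7/(-2 + ((-1 + A - p) - A)) = 7/(-2 + (-1 - p)) = 7/(-3 - p))
j = 2/67 (j = 1/(30 - 7/(3 - 5)) = 1/(30 - 7/(-2)) = 1/(30 - 7*(-½)) = 1/(30 + 7/2) = 1/(67/2) = 2/67 ≈ 0.029851)
S(b) = -4 + √(2/67 + b) (S(b) = -4 + √(b + 2/67) = -4 + √(2/67 + b))
S(-35)*(-281 - 1532) = (-4 + √(134 + 4489*(-35))/67)*(-281 - 1532) = (-4 + √(134 - 157115)/67)*(-1813) = (-4 + √(-156981)/67)*(-1813) = (-4 + (I*√156981)/67)*(-1813) = (-4 + I*√156981/67)*(-1813) = 7252 - 1813*I*√156981/67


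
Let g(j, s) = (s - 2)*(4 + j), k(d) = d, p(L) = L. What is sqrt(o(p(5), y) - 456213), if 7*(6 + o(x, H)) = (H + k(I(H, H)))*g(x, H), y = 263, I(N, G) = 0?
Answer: 3*I*sqrt(2003358)/7 ≈ 606.6*I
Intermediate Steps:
g(j, s) = (-2 + s)*(4 + j)
o(x, H) = -6 + H*(-8 - 2*x + 4*H + H*x)/7 (o(x, H) = -6 + ((H + 0)*(-8 - 2*x + 4*H + x*H))/7 = -6 + (H*(-8 - 2*x + 4*H + H*x))/7 = -6 + H*(-8 - 2*x + 4*H + H*x)/7)
sqrt(o(p(5), y) - 456213) = sqrt((-6 + (1/7)*263*(-8 - 2*5 + 4*263 + 263*5)) - 456213) = sqrt((-6 + (1/7)*263*(-8 - 10 + 1052 + 1315)) - 456213) = sqrt((-6 + (1/7)*263*2349) - 456213) = sqrt((-6 + 617787/7) - 456213) = sqrt(617745/7 - 456213) = sqrt(-2575746/7) = 3*I*sqrt(2003358)/7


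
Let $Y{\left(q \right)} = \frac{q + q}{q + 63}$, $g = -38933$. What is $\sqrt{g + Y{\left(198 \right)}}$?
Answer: $\frac{i \sqrt{32741377}}{29} \approx 197.31 i$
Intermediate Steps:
$Y{\left(q \right)} = \frac{2 q}{63 + q}$
$\sqrt{g + Y{\left(198 \right)}} = \sqrt{-38933 + 2 \cdot 198 \frac{1}{63 + 198}} = \sqrt{-38933 + 2 \cdot 198 \cdot \frac{1}{261}} = \sqrt{-38933 + \frac{44}{29}} = \sqrt{- \frac{1129013}{29}} = \frac{i \sqrt{32741377}}{29}$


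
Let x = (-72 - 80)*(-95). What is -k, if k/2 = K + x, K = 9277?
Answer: -47434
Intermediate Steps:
x = 14440 (x = -152*(-95) = 14440)
k = 47434 (k = 2*(9277 + 14440) = 2*23717 = 47434)
-k = -1*47434 = -47434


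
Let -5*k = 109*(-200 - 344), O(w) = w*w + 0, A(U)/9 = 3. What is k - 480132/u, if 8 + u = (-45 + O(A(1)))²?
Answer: 6934778587/584810 ≈ 11858.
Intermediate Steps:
A(U) = 27 (A(U) = 9*3 = 27)
O(w) = w² (O(w) = w² + 0 = w²)
u = 467848 (u = -8 + (-45 + 27²)² = -8 + (-45 + 729)² = -8 + 684² = -8 + 467856 = 467848)
k = 59296/5 (k = -109*(-200 - 344)/5 = -109*(-544)/5 = -⅕*(-59296) = 59296/5 ≈ 11859.)
k - 480132/u = 59296/5 - 480132/467848 = 59296/5 - 1*120033/116962 = 59296/5 - 120033/116962 = 6934778587/584810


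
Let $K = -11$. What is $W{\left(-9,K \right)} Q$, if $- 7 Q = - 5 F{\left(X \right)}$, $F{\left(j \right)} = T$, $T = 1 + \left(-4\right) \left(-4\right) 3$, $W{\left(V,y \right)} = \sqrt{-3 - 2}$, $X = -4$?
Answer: $35 i \sqrt{5} \approx 78.262 i$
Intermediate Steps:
$W{\left(V,y \right)} = i \sqrt{5}$ ($W{\left(V,y \right)} = \sqrt{-5} = i \sqrt{5}$)
$T = 49$ ($T = 1 + 16 \cdot 3 = 1 + 48 = 49$)
$F{\left(j \right)} = 49$
$Q = 35$ ($Q = - \frac{\left(-5\right) 49}{7} = \left(- \frac{1}{7}\right) \left(-245\right) = 35$)
$W{\left(-9,K \right)} Q = i \sqrt{5} \cdot 35 = 35 i \sqrt{5}$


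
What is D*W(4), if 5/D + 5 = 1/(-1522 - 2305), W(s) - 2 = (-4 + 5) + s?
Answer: -133945/19136 ≈ -6.9996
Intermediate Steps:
W(s) = 3 + s (W(s) = 2 + ((-4 + 5) + s) = 2 + (1 + s) = 3 + s)
D = -19135/19136 (D = 5/(-5 + 1/(-1522 - 2305)) = 5/(-5 + 1/(-3827)) = 5/(-5 - 1/3827) = 5/(-19136/3827) = 5*(-3827/19136) = -19135/19136 ≈ -0.99995)
D*W(4) = -19135*(3 + 4)/19136 = -19135/19136*7 = -133945/19136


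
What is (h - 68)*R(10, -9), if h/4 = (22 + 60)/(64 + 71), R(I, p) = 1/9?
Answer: -8852/1215 ≈ -7.2856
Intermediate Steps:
R(I, p) = 1/9
h = 328/135 (h = 4*((22 + 60)/(64 + 71)) = 4*(82/135) = 328/135 ≈ 2.4296)
(h - 68)*R(10, -9) = (328/135 - 68)*(1/9) = -8852/135*1/9 = -8852/1215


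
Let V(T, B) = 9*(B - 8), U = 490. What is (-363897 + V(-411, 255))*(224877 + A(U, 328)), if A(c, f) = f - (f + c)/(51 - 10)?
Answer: -3339186670638/41 ≈ -8.1444e+10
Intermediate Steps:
A(c, f) = -c/41 + 40*f/41 (A(c, f) = f - (c + f)/41 = f - (c/41 + f/41) = f + (-c/41 - f/41) = -c/41 + 40*f/41)
V(T, B) = -72 + 9*B (V(T, B) = 9*(-8 + B) = -72 + 9*B)
(-363897 + V(-411, 255))*(224877 + A(U, 328)) = (-363897 + (-72 + 9*255))*(224877 + (-1/41*490 + (40/41)*328)) = (-363897 + (-72 + 2295))*(224877 + (-490/41 + 320)) = (-363897 + 2223)*(224877 + 12630/41) = -361674*9232587/41 = -3339186670638/41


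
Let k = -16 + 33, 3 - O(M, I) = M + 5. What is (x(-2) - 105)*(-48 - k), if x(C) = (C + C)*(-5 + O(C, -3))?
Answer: 5525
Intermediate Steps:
O(M, I) = -2 - M (O(M, I) = 3 - (M + 5) = 3 - (5 + M) = 3 + (-5 - M) = -2 - M)
x(C) = 2*C*(-7 - C) (x(C) = (C + C)*(-5 + (-2 - C)) = (2*C)*(-7 - C) = 2*C*(-7 - C))
k = 17
(x(-2) - 105)*(-48 - k) = (-2*(-2)*(7 - 2) - 105)*(-48 - 1*17) = (-2*(-2)*5 - 105)*(-48 - 17) = (20 - 105)*(-65) = -85*(-65) = 5525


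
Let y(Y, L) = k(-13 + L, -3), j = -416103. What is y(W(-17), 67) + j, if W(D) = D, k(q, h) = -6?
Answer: -416109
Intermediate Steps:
y(Y, L) = -6
y(W(-17), 67) + j = -6 - 416103 = -416109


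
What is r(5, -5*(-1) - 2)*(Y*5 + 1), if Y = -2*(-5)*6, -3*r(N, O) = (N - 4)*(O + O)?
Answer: -602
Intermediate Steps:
r(N, O) = -2*O*(-4 + N)/3 (r(N, O) = -(N - 4)*(O + O)/3 = -(-4 + N)*2*O/3 = -2*O*(-4 + N)/3)
Y = 60 (Y = 10*6 = 60)
r(5, -5*(-1) - 2)*(Y*5 + 1) = (2*(-5*(-1) - 2)*(4 - 1*5)/3)*(60*5 + 1) = (2*(5 - 2)*(4 - 5)/3)*(300 + 1) = ((⅔)*3*(-1))*301 = -2*301 = -602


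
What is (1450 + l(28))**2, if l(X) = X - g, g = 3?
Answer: 2175625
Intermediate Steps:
l(X) = -3 + X (l(X) = X - 1*3 = X - 3 = -3 + X)
(1450 + l(28))**2 = (1450 + (-3 + 28))**2 = (1450 + 25)**2 = 1475**2 = 2175625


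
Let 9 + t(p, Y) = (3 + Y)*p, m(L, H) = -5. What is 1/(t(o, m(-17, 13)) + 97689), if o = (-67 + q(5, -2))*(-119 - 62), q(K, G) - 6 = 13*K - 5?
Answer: 1/97318 ≈ 1.0276e-5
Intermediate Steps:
q(K, G) = 1 + 13*K (q(K, G) = 6 + (13*K - 5) = 6 + (-5 + 13*K) = 1 + 13*K)
o = 181 (o = (-67 + (1 + 13*5))*(-119 - 62) = (-67 + (1 + 65))*(-181) = (-67 + 66)*(-181) = -1*(-181) = 181)
t(p, Y) = -9 + p*(3 + Y) (t(p, Y) = -9 + (3 + Y)*p = -9 + p*(3 + Y))
1/(t(o, m(-17, 13)) + 97689) = 1/((-9 + 3*181 - 5*181) + 97689) = 1/((-9 + 543 - 905) + 97689) = 1/(-371 + 97689) = 1/97318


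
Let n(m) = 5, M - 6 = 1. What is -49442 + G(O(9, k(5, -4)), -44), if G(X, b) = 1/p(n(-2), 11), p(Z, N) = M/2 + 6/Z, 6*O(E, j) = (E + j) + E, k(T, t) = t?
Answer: -2323764/47 ≈ -49442.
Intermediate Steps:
M = 7 (M = 6 + 1 = 7)
O(E, j) = E/3 + j/6 (O(E, j) = ((E + j) + E)/6 = (j + 2*E)/6 = E/3 + j/6)
p(Z, N) = 7/2 + 6/Z
G(X, b) = 10/47 (G(X, b) = 1/(7/2 + 6/5) = 1/(47/10) = 10/47)
-49442 + G(O(9, k(5, -4)), -44) = -49442 + 10/47 = -2323764/47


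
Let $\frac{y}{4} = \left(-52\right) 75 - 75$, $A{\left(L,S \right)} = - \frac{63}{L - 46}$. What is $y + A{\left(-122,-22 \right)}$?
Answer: $- \frac{127197}{8} \approx -15900.0$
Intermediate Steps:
$A{\left(L,S \right)} = - \frac{63}{-46 + L}$ ($A{\left(L,S \right)} = - \frac{63}{L - 46} = - \frac{63}{-46 + L}$)
$y = -15900$ ($y = 4 \left(\left(-52\right) 75 - 75\right) = 4 \left(-3900 - 75\right) = 4 \left(-3975\right) = -15900$)
$y + A{\left(-122,-22 \right)} = -15900 - \frac{63}{-46 - 122} = -15900 - \frac{63}{-168} = -15900 - - \frac{3}{8} = -15900 + \frac{3}{8} = - \frac{127197}{8}$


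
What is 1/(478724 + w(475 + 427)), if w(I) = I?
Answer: 1/479626 ≈ 2.0850e-6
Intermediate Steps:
1/(478724 + w(475 + 427)) = 1/(478724 + (475 + 427)) = 1/(478724 + 902) = 1/479626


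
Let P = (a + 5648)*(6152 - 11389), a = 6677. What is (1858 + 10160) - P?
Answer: 64558043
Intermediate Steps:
P = -64546025 (P = (6677 + 5648)*(6152 - 11389) = 12325*(-5237) = -64546025)
(1858 + 10160) - P = (1858 + 10160) - 1*(-64546025) = 12018 + 64546025 = 64558043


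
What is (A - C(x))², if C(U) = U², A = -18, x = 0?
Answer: 324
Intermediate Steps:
(A - C(x))² = (-18 - 1*0²)² = (-18 - 1*0)² = (-18 + 0)² = (-18)² = 324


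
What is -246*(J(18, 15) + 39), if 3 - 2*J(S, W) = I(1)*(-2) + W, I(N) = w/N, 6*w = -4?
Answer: -7954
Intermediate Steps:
w = -⅔ (w = (⅙)*(-4) = -⅔ ≈ -0.66667)
I(N) = -2/(3*N)
J(S, W) = ⅚ - W/2 (J(S, W) = 3/2 - (-⅔/1*(-2) + W)/2 = 3/2 - (-⅔*1*(-2) + W)/2 = 3/2 - (-⅔*(-2) + W)/2 = 3/2 - (4/3 + W)/2 = 3/2 + (-⅔ - W/2) = ⅚ - W/2)
-246*(J(18, 15) + 39) = -246*((⅚ - ½*15) + 39) = -246*((⅚ - 15/2) + 39) = -246*(-20/3 + 39) = -246*97/3 = -7954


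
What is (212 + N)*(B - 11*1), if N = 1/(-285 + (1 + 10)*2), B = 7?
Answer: -223020/263 ≈ -847.98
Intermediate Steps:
N = -1/263 (N = 1/(-285 + 11*2) = 1/(-285 + 22) = 1/(-263) = -1/263 ≈ -0.0038023)
(212 + N)*(B - 11*1) = (212 - 1/263)*(7 - 11*1) = 55755*(7 - 11)/263 = (55755/263)*(-4) = -223020/263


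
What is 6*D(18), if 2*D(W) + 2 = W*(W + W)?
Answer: 1938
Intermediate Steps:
D(W) = -1 + W**2 (D(W) = -1 + (W*(W + W))/2 = -1 + (W*(2*W))/2 = -1 + (2*W**2)/2 = -1 + W**2)
6*D(18) = 6*(-1 + 18**2) = 6*(-1 + 324) = 6*323 = 1938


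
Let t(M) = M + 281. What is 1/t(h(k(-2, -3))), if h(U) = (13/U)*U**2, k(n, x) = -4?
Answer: 1/229 ≈ 0.0043668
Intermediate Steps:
h(U) = 13*U
t(M) = 281 + M
1/t(h(k(-2, -3))) = 1/(281 + 13*(-4)) = 1/(281 - 52) = 1/229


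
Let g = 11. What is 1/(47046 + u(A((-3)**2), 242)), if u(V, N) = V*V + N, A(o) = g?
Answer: 1/47409 ≈ 2.1093e-5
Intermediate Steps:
A(o) = 11
u(V, N) = N + V**2 (u(V, N) = V**2 + N = N + V**2)
1/(47046 + u(A((-3)**2), 242)) = 1/(47046 + (242 + 11**2)) = 1/(47046 + (242 + 121)) = 1/(47046 + 363) = 1/47409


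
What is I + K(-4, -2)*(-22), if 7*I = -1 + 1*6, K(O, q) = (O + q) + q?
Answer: 1237/7 ≈ 176.71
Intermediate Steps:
K(O, q) = O + 2*q
I = 5/7 (I = (-1 + 1*6)/7 = (-1 + 6)/7 = (⅐)*5 = 5/7 ≈ 0.71429)
I + K(-4, -2)*(-22) = 5/7 + (-4 + 2*(-2))*(-22) = 5/7 + (-4 - 4)*(-22) = 5/7 - 8*(-22) = 5/7 + 176 = 1237/7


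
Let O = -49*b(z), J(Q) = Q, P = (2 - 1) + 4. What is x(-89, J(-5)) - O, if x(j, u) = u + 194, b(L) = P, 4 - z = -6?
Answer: 434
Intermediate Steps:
P = 5 (P = 1 + 4 = 5)
z = 10 (z = 4 - 1*(-6) = 4 + 6 = 10)
b(L) = 5
O = -245 (O = -49*5 = -245)
x(j, u) = 194 + u
x(-89, J(-5)) - O = (194 - 5) - 1*(-245) = 189 + 245 = 434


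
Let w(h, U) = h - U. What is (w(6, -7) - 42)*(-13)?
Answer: 377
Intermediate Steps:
(w(6, -7) - 42)*(-13) = ((6 - 1*(-7)) - 42)*(-13) = ((6 + 7) - 42)*(-13) = (13 - 42)*(-13) = -29*(-13) = 377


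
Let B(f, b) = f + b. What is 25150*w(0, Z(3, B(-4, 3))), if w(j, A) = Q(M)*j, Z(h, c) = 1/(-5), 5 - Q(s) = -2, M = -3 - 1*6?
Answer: 0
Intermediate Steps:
B(f, b) = b + f
M = -9 (M = -3 - 6 = -9)
Q(s) = 7 (Q(s) = 5 - 1*(-2) = 5 + 2 = 7)
Z(h, c) = -⅕
w(j, A) = 7*j
25150*w(0, Z(3, B(-4, 3))) = 25150*(7*0) = 25150*0 = 0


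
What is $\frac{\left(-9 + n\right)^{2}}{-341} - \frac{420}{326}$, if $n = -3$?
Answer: $- \frac{95082}{55583} \approx -1.7106$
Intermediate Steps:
$\frac{\left(-9 + n\right)^{2}}{-341} - \frac{420}{326} = \frac{\left(-9 - 3\right)^{2}}{-341} - \frac{420}{326} = \left(-12\right)^{2} \left(- \frac{1}{341}\right) - \frac{210}{163} = 144 \left(- \frac{1}{341}\right) - \frac{210}{163} = - \frac{144}{341} - \frac{210}{163} = - \frac{95082}{55583}$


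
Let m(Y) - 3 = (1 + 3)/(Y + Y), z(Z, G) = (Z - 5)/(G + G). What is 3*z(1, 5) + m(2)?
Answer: 14/5 ≈ 2.8000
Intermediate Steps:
z(Z, G) = (-5 + Z)/(2*G) (z(Z, G) = (-5 + Z)/((2*G)) = (-5 + Z)*(1/(2*G)) = (-5 + Z)/(2*G))
m(Y) = 3 + 2/Y (m(Y) = 3 + (1 + 3)/(Y + Y) = 3 + 4/((2*Y)) = 3 + 4*(1/(2*Y)) = 3 + 2/Y)
3*z(1, 5) + m(2) = 3*((½)*(-5 + 1)/5) + (3 + 2/2) = 3*((½)*(⅕)*(-4)) + (3 + 2*(½)) = 3*(-⅖) + (3 + 1) = -6/5 + 4 = 14/5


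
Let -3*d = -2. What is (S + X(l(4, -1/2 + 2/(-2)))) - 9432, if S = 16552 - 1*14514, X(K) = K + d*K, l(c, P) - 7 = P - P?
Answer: -22147/3 ≈ -7382.3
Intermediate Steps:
d = 2/3 (d = -1/3*(-2) = 2/3 ≈ 0.66667)
l(c, P) = 7 (l(c, P) = 7 + (P - P) = 7 + 0 = 7)
X(K) = 5*K/3 (X(K) = K + 2*K/3 = 5*K/3)
S = 2038 (S = 16552 - 14514 = 2038)
(S + X(l(4, -1/2 + 2/(-2)))) - 9432 = (2038 + (5/3)*7) - 9432 = (2038 + 35/3) - 9432 = 6149/3 - 9432 = -22147/3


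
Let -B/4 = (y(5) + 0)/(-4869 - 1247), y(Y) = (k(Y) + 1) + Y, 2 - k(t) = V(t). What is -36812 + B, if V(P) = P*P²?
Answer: -56285665/1529 ≈ -36812.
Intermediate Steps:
V(P) = P³
k(t) = 2 - t³
y(Y) = 3 + Y - Y³ (y(Y) = ((2 - Y³) + 1) + Y = (3 - Y³) + Y = 3 + Y - Y³)
B = -117/1529 (B = -4*((3 + 5 - 1*5³) + 0)/(-4869 - 1247) = -4*((3 + 5 - 1*125) + 0)/(-6116) = -4*((3 + 5 - 125) + 0)*(-1)/6116 = -4*(-117 + 0)*(-1)/6116 = -(-468)*(-1)/6116 = -4*117/6116 = -117/1529 ≈ -0.076521)
-36812 + B = -36812 - 117/1529 = -56285665/1529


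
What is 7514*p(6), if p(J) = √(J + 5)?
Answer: 7514*√11 ≈ 24921.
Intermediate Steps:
p(J) = √(5 + J)
7514*p(6) = 7514*√(5 + 6) = 7514*√11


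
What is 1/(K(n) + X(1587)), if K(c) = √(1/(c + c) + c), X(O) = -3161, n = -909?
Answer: -5746698/18166964941 - 3*I*√333817726/18166964941 ≈ -0.00031633 - 3.0171e-6*I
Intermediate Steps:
K(c) = √(c + 1/(2*c)) (K(c) = √(1/(2*c) + c) = √(c + 1/(2*c)))
1/(K(n) + X(1587)) = 1/(√(2/(-909) + 4*(-909))/2 - 3161) = 1/(√(2*(-1/909) - 3636)/2 - 3161) = 1/(√(-2/909 - 3636)/2 - 3161) = 1/(√(-3305126/909)/2 - 3161) = 1/((I*√333817726/303)/2 - 3161) = 1/(I*√333817726/606 - 3161) = 1/(-3161 + I*√333817726/606)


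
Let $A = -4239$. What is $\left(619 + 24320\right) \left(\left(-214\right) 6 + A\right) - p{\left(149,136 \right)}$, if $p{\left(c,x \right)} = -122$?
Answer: $-137737975$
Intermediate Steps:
$\left(619 + 24320\right) \left(\left(-214\right) 6 + A\right) - p{\left(149,136 \right)} = \left(619 + 24320\right) \left(\left(-214\right) 6 - 4239\right) - -122 = 24939 \left(-1284 - 4239\right) + 122 = 24939 \left(-5523\right) + 122 = -137738097 + 122 = -137737975$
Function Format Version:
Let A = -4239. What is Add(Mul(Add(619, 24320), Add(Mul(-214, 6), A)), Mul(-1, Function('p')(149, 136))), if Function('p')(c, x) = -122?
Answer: -137737975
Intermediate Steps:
Add(Mul(Add(619, 24320), Add(Mul(-214, 6), A)), Mul(-1, Function('p')(149, 136))) = Add(Mul(Add(619, 24320), Add(Mul(-214, 6), -4239)), Mul(-1, -122)) = Add(Mul(24939, Add(-1284, -4239)), 122) = Add(Mul(24939, -5523), 122) = Add(-137738097, 122) = -137737975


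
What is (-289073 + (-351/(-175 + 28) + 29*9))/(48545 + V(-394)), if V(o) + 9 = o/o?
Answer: -14151671/2378313 ≈ -5.9503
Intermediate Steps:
V(o) = -8 (V(o) = -9 + o/o = -9 + 1 = -8)
(-289073 + (-351/(-175 + 28) + 29*9))/(48545 + V(-394)) = (-289073 + (-351/(-175 + 28) + 29*9))/(48545 - 8) = (-289073 + (-351/(-147) + 261))/48537 = (-289073 + (-1/147*(-351) + 261))*(1/48537) = (-289073 + (117/49 + 261))*(1/48537) = (-289073 + 12906/49)*(1/48537) = -14151671/49*1/48537 = -14151671/2378313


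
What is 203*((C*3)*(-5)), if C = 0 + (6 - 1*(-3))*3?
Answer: -82215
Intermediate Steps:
C = 27 (C = 0 + (6 + 3)*3 = 0 + 9*3 = 0 + 27 = 27)
203*((C*3)*(-5)) = 203*((27*3)*(-5)) = 203*(81*(-5)) = 203*(-405) = -82215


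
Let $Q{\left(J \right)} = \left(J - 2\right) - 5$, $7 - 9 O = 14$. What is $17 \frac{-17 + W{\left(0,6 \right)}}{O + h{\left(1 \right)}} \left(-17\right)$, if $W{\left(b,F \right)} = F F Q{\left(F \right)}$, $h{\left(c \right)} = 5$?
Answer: $\frac{137853}{38} \approx 3627.7$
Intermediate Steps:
$O = - \frac{7}{9}$ ($O = \frac{7}{9} - \frac{14}{9} = - \frac{7}{9} \approx -0.77778$)
$Q{\left(J \right)} = -7 + J$ ($Q{\left(J \right)} = \left(-2 + J\right) - 5 = -7 + J$)
$W{\left(b,F \right)} = F^{2} \left(-7 + F\right)$ ($W{\left(b,F \right)} = F F \left(-7 + F\right) = F^{2} \left(-7 + F\right)$)
$17 \frac{-17 + W{\left(0,6 \right)}}{O + h{\left(1 \right)}} \left(-17\right) = 17 \frac{-17 + 6^{2} \left(-7 + 6\right)}{- \frac{7}{9} + 5} \left(-17\right) = 17 \frac{-17 + 36 \left(-1\right)}{\frac{38}{9}} \left(-17\right) = 17 \left(-17 - 36\right) \frac{9}{38} \left(-17\right) = 17 \left(\left(-53\right) \frac{9}{38}\right) \left(-17\right) = 17 \left(- \frac{477}{38}\right) \left(-17\right) = \left(- \frac{8109}{38}\right) \left(-17\right) = \frac{137853}{38}$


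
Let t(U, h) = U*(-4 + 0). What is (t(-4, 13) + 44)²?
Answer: 3600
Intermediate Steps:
t(U, h) = -4*U (t(U, h) = U*(-4) = -4*U)
(t(-4, 13) + 44)² = (-4*(-4) + 44)² = (16 + 44)² = 60² = 3600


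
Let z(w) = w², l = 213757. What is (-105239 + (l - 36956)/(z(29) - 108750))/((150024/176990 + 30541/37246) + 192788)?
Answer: -1134293842619443880/2077905799251574511 ≈ -0.54588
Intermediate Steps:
(-105239 + (l - 36956)/(z(29) - 108750))/((150024/176990 + 30541/37246) + 192788) = (-105239 + (213757 - 36956)/(29² - 108750))/((150024/176990 + 30541/37246) + 192788) = (-105239 + 176801/(841 - 108750))/((150024*(1/176990) + 30541*(1/37246)) + 192788) = (-105239 + 176801/(-107909))/((75012/88495 + 30541/37246) + 192788) = (-105239 + 176801*(-1/107909))/(499692977/299644070 + 192788) = (-105239 - 176801/107909)/(57768280660137/299644070) = -11356412052/107909*299644070/57768280660137 = -1134293842619443880/2077905799251574511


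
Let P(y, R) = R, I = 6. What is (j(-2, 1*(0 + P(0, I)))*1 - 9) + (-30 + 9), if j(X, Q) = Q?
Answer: -24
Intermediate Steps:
(j(-2, 1*(0 + P(0, I)))*1 - 9) + (-30 + 9) = ((1*(0 + 6))*1 - 9) + (-30 + 9) = ((1*6)*1 - 9) - 21 = (6*1 - 9) - 21 = (6 - 9) - 21 = -3 - 21 = -24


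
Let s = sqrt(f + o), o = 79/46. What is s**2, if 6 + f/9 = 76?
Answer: 29059/46 ≈ 631.72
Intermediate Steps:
f = 630 (f = -54 + 9*76 = -54 + 684 = 630)
o = 79/46 (o = 79*(1/46) = 79/46 ≈ 1.7174)
s = sqrt(1336714)/46 (s = sqrt(630 + 79/46) = sqrt(29059/46) = sqrt(1336714)/46 ≈ 25.134)
s**2 = (sqrt(1336714)/46)**2 = 29059/46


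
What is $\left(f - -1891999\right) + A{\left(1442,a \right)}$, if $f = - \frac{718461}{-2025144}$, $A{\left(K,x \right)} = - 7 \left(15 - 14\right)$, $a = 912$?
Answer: $\frac{425728551701}{225016} \approx 1.892 \cdot 10^{6}$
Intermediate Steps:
$A{\left(K,x \right)} = -7$ ($A{\left(K,x \right)} = \left(-7\right) 1 = -7$)
$f = \frac{79829}{225016}$ ($f = \left(-718461\right) \left(- \frac{1}{2025144}\right) = \frac{79829}{225016} \approx 0.35477$)
$\left(f - -1891999\right) + A{\left(1442,a \right)} = \left(\frac{79829}{225016} - -1891999\right) - 7 = \left(\frac{79829}{225016} + 1891999\right) - 7 = \frac{425730126813}{225016} - 7 = \frac{425728551701}{225016}$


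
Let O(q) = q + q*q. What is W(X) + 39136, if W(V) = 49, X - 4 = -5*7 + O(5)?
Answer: 39185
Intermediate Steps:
O(q) = q + q²
X = -1 (X = 4 + (-5*7 + 5*(1 + 5)) = 4 + (-35 + 5*6) = 4 + (-35 + 30) = 4 - 5 = -1)
W(X) + 39136 = 49 + 39136 = 39185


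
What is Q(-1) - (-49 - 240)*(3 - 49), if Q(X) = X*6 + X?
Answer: -13301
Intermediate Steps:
Q(X) = 7*X (Q(X) = 6*X + X = 7*X)
Q(-1) - (-49 - 240)*(3 - 49) = 7*(-1) - (-49 - 240)*(3 - 49) = -7 - (-289)*(-46) = -7 - 1*13294 = -7 - 13294 = -13301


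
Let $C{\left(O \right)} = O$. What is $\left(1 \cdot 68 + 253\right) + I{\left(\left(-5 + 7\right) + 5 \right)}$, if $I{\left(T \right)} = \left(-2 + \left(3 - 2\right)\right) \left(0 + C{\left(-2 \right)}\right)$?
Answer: $323$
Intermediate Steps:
$I{\left(T \right)} = 2$ ($I{\left(T \right)} = \left(-2 + \left(3 - 2\right)\right) \left(0 - 2\right) = \left(-2 + 1\right) \left(-2\right) = \left(-1\right) \left(-2\right) = 2$)
$\left(1 \cdot 68 + 253\right) + I{\left(\left(-5 + 7\right) + 5 \right)} = \left(1 \cdot 68 + 253\right) + 2 = \left(68 + 253\right) + 2 = 321 + 2 = 323$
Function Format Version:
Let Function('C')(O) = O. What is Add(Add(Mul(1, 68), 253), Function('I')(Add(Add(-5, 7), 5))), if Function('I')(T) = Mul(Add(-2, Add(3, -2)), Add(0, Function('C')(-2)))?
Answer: 323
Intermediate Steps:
Function('I')(T) = 2 (Function('I')(T) = Mul(Add(-2, Add(3, -2)), Add(0, -2)) = Mul(Add(-2, 1), -2) = Mul(-1, -2) = 2)
Add(Add(Mul(1, 68), 253), Function('I')(Add(Add(-5, 7), 5))) = Add(Add(Mul(1, 68), 253), 2) = Add(Add(68, 253), 2) = Add(321, 2) = 323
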